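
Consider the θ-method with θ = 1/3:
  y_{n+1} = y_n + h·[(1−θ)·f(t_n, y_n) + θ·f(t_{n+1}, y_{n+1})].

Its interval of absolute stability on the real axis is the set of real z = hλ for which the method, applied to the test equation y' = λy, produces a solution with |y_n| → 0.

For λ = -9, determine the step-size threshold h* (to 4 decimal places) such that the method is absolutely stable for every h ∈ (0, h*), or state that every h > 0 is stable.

(-6.0000,0); λ=-9 ⇒ h* = (6)/9 = 0.6667.

Test eqn y'=λy, z=hλ:
  y_{n+1} = y_n + z·[2/3·y_n + 1/3·y_{n+1}] ⇒ (1 − 1/3z)y_{n+1} = (1 + 2/3z)y_n
  ⇒ R(z) = (1 + 2/3z)/(1 − 1/3z).

Boundary: |R(x)|=1, x<0.
x=-0.6: |R|=0.5000
R=−1: 1+2/3x = −1+1/3x ⇒ -1/3x=2 ⇒ x=2/(-1/3)=-6.0000
Confirm numerically:
  x=-5.422: |R|=0.93137 <1
  x=-4.044: |R|=0.72232 <1
  x=-2.932: |R|=0.48281 <1
  x=-6.255: |R|=1.02755 >1
  x=-6.240: |R|=1.02597 >1
  x=-6.094: |R|=1.01034 >1
Interval (-6.0000, 0).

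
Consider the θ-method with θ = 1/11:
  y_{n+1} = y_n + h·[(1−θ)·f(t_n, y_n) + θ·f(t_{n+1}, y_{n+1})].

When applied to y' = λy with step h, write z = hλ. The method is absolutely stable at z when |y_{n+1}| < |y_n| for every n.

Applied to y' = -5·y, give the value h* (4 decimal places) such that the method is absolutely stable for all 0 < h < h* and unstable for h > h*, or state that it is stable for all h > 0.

Set f=λy, z=hλ:
  y_{n+1} = y_n + z·[10/11·y_n + 1/11·y_{n+1}] ⇒ (1 − 1/11z)y_{n+1} = (1 + 10/11z)y_n
  Hence R(z) = (1 + 10/11z)/(1 − 1/11z).

Solve |R(x)|<1 on ℝ⁻.
x=-1.3: |R|=0.1626
R=−1: 1+10/11x = −1+1/11x ⇒ -9/11x=2 ⇒ x=2/(-9/11)=-2.4444
Confirm numerically:
  x=-2.386: |R|=0.96071 <1
  x=-2.100: |R|=0.76336 <1
  x=-1.916: |R|=0.63177 <1
  x=-2.725: |R|=1.18397 >1
  x=-2.641: |R|=1.12968 >1
Stable set (-2.4444, 0).

(-2.4444,0); λ=-5 ⇒ h* = (22/9)/5 = 0.4889.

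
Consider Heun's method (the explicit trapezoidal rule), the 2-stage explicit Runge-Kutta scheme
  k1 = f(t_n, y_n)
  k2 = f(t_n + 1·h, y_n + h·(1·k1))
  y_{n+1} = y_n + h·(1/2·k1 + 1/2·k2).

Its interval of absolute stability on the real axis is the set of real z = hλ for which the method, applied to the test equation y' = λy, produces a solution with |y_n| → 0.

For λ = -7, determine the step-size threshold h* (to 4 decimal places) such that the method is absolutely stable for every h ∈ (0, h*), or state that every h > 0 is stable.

Set f=λy, z=hλ:
  order 2, 2-stage ⇒ R(z)=1+z+z^2/2
  (e.g. R(-0.81)=0.51805, |R|=0.51805)

Find x<0 with |R(x)|<1.
x=-0.81: |R|=0.5181
|R(-1.88)|=0.8872 |R(-1.42)|=0.5882 |R(-1.04)|=0.5008
Bisect:
  x_lo=-2.3842 |R|=1.4580  x_hi=-0.3269 |R|=0.7266
  mid=-1.35554 |R|=0.56320 →hi
  mid=-1.86988 |R|=0.87835 →hi
  mid=-2.12705 |R|=1.13512 →lo
  mid=-1.99847 |R|=0.99847 →hi
  mid=-2.06276 |R|=1.06473 →lo
  mid=-2.03061 |R|=1.03108 →lo
  mid=-2.01454 |R|=1.01464 →lo
  mid=-2.00650 |R|=1.00652 →lo
  mid=-2.00248 |R|=1.00249 →lo
  ...
  [-2.00010,-1.99997] ⇒ x*=-2.0000
Stable set (-2.0000, 0).

(-2.0000,0); λ=-7 ⇒ h* = 0.2857.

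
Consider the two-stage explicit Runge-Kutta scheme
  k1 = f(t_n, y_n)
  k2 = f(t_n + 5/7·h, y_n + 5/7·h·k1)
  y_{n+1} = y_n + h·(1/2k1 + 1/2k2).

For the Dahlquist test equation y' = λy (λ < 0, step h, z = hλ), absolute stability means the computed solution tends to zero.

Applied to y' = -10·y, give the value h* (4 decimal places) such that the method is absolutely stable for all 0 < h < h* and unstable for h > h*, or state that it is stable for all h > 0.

(-2.8000,0); λ=-10 ⇒ h* = (14/5)/10 = 0.2800.

Set f=λy, z=hλ:
  k1=λy_n ⇒ h·k1=z·y_n;  k2=λ(1+5/7z)y_n ⇒ h·k2=z(1+5/7z)y_n
  y_{n+1}/y_n = 1 + 1/2z + 1/2z(1+5/7z) = 1 + z + 5/14z²
  R(z) = 1 + z + 5/14z².

Boundary: |R(x)|=1, x<0.
x=-0.65: |R|=0.5009
R=1: x+5/14x²=0 ⇒ x=−14/5=-2.8000; min R=1−1/(4·5/14)=0.3000>−1
Confirm numerically:
  x=-2.262: |R|=0.56537 <1
  x=-2.246: |R|=0.55561 <1
  x=-1.742: |R|=0.34177 <1
  x=-3.311: |R|=1.60426 >1
  x=-2.934: |R|=1.14041 >1
Stable set (-2.8000, 0).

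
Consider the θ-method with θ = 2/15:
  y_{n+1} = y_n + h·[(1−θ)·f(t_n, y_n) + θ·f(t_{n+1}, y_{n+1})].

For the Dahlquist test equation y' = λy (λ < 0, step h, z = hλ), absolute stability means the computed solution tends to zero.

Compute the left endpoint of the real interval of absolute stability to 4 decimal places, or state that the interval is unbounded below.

left endpoint -2.7273.

With y'=λy (z=hλ):
  y_{n+1} = y_n + z·[13/15·y_n + 2/15·y_{n+1}] ⇒ (1 − 2/15z)y_{n+1} = (1 + 13/15z)y_n
  so R(z) = (1 + 13/15z)/(1 − 2/15z).

Need |R(x)|<1, x<0.
x=-1.45: |R|=0.2151
R=−1: 1+13/15x = −1+2/15x ⇒ -11/15x=2 ⇒ x=2/(-11/15)=-2.7273
Confirm numerically:
  x=-1.632: |R|=0.34034 <1
  x=-1.545: |R|=0.28109 <1
  x=-1.326: |R|=0.12678 <1
  x=-2.930: |R|=1.10690 >1
  x=-2.874: |R|=1.07779 >1
Interval (-2.7273, 0).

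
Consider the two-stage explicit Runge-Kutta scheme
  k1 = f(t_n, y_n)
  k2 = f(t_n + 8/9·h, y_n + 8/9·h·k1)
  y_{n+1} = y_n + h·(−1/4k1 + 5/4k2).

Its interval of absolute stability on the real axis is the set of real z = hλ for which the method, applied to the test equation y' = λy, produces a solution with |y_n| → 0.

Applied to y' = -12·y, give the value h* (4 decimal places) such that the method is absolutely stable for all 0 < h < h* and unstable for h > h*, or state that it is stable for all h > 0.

On y'=λy, z=hλ:
  k1=λy_n ⇒ h·k1=z·y_n;  k2=λ(1+8/9z)y_n ⇒ h·k2=z(1+8/9z)y_n
  y_{n+1}/y_n = 1 − 1/4z + 5/4z(1+8/9z) = 1 + z + 10/9z²
  Hence R(z) = 1 + z + 10/9z².

Solve |R(x)|<1 on ℝ⁻.
x=-0.8: |R|=0.9111
R=1: x+10/9x²=0 ⇒ x=−9/10=-0.9000; min R=1−1/(4·10/9)=0.7750>−1
Confirm numerically:
  x=-0.848: |R|=0.95100 <1
  x=-0.652: |R|=0.82034 <1
  x=-0.467: |R|=0.77532 <1
  x=-0.388: |R|=0.77927 <1
  x=-1.144: |R|=1.31015 >1
  x=-0.957: |R|=1.06061 >1
Stable set (-0.9000, 0).

(-0.9000,0); λ=-12 ⇒ h* = (9/10)/12 = 0.0750.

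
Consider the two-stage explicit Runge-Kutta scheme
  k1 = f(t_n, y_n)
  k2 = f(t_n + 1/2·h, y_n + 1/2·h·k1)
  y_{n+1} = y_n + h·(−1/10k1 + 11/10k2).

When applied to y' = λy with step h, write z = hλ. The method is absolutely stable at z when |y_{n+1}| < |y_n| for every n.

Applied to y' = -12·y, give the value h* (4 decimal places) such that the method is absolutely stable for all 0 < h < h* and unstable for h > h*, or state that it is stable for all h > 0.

(-1.8182,0); λ=-12 ⇒ h* = (20/11)/12 = 0.1515.

On y'=λy, z=hλ:
  k1=λy_n ⇒ h·k1=z·y_n;  k2=λ(1+1/2z)y_n ⇒ h·k2=z(1+1/2z)y_n
  y_{n+1}/y_n = 1 − 1/10z + 11/10z(1+1/2z) = 1 + z + 11/20z²
  Hence R(z) = 1 + z + 11/20z².

Boundary: |R(x)|=1, x<0.
x=-1.79: |R|=0.9723
R=1: x+11/20x²=0 ⇒ x=−20/11=-1.8182; min R=1−1/(4·11/20)=0.5455>−1
Confirm numerically:
  x=-1.763: |R|=0.94649 <1
  x=-1.670: |R|=0.86389 <1
  x=-1.629: |R|=0.83050 <1
  x=-1.009: |R|=0.55094 <1
  x=-2.405: |R|=1.77621 >1
  x=-1.867: |R|=1.05013 >1
  x=-1.862: |R|=1.04487 >1
Interval (-1.8182, 0).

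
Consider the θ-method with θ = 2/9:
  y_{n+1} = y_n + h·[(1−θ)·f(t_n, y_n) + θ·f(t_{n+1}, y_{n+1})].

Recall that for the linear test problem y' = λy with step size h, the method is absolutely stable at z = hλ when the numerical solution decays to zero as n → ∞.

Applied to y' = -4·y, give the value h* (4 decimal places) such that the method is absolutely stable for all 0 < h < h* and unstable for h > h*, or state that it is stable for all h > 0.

Set f=λy, z=hλ:
  y_{n+1} = y_n + z·[7/9·y_n + 2/9·y_{n+1}] ⇒ (1 − 2/9z)y_{n+1} = (1 + 7/9z)y_n
  R(z) = (1 + 7/9z)/(1 − 2/9z).

Need |R(x)|<1, x<0.
x=-1.21: |R|=0.0464
R=−1: 1+7/9x = −1+2/9x ⇒ -5/9x=2 ⇒ x=2/(-5/9)=-3.6000
Confirm numerically:
  x=-3.534: |R|=0.97946 <1
  x=-2.395: |R|=0.56309 <1
  x=-2.316: |R|=0.52905 <1
  x=-1.936: |R|=0.35364 <1
  x=-3.874: |R|=1.08180 >1
  x=-3.872: |R|=1.08122 >1
Stable set (-3.6000, 0).

(-3.6000,0); λ=-4 ⇒ h* = (18/5)/4 = 0.9000.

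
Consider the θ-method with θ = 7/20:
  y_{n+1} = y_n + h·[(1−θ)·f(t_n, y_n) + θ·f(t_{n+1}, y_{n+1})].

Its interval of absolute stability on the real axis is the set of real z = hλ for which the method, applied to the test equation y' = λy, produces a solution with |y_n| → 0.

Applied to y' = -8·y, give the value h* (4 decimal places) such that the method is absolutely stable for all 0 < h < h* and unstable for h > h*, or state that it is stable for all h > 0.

(-6.6667,0); λ=-8 ⇒ h* = (20/3)/8 = 0.8333.

On y'=λy, z=hλ:
  y_{n+1} = y_n + z·[13/20·y_n + 7/20·y_{n+1}] ⇒ (1 − 7/20z)y_{n+1} = (1 + 13/20z)y_n
  R(z) = (1 + 13/20z)/(1 − 7/20z).

Find x<0 with |R(x)|<1.
x=-0.63: |R|=0.4838
R=−1: 1+13/20x = −1+7/20x ⇒ -3/10x=2 ⇒ x=2/(-3/10)=-6.6667
Confirm numerically:
  x=-5.469: |R|=0.87671 <1
  x=-4.282: |R|=0.71369 <1
  x=-3.635: |R|=0.59974 <1
  x=-3.286: |R|=0.52830 <1
  x=-7.147: |R|=1.04115 >1
  x=-6.925: |R|=1.02264 >1
Stable set (-6.6667, 0).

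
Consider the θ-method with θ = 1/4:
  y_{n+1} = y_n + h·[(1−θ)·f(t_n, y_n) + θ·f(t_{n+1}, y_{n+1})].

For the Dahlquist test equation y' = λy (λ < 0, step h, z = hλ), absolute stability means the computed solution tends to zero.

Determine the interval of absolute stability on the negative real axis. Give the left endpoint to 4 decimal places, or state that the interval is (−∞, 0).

On y'=λy, z=hλ:
  y_{n+1} = y_n + z·[3/4·y_n + 1/4·y_{n+1}] ⇒ (1 − 1/4z)y_{n+1} = (1 + 3/4z)y_n
  so R(z) = (1 + 3/4z)/(1 − 1/4z).

Boundary: |R(x)|=1, x<0.
x=-1.04: |R|=0.1746
R=−1: 1+3/4x = −1+1/4x ⇒ -1/2x=2 ⇒ x=2/(-1/2)=-4.0000
Confirm numerically:
  x=-2.809: |R|=0.65017 <1
  x=-2.492: |R|=0.53543 <1
  x=-1.922: |R|=0.29821 <1
  x=-1.760: |R|=0.22222 <1
  x=-4.363: |R|=1.08681 >1
  x=-4.356: |R|=1.08521 >1
Stable set (-4.0000, 0).

(-4.0000, 0).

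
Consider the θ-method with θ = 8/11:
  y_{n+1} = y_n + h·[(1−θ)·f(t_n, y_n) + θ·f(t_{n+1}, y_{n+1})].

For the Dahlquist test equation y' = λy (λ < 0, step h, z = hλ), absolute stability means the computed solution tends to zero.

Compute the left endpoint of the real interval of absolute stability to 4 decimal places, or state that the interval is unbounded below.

On y'=λy, z=hλ:
  y_{n+1} = y_n + z·[3/11·y_n + 8/11·y_{n+1}] ⇒ (1 − 8/11z)y_{n+1} = (1 + 3/11z)y_n
  ⇒ R(z) = (1 + 3/11z)/(1 − 8/11z).

Boundary: |R(x)|=1, x<0.
x=-0.42: |R|=0.6783
x=-2: |R|=0.1852
x=-10: |R|=0.2088
x=-100: |R|=0.3564
θ=8/11≥1/2 ⇒ |1+3/11x|<|1−8/11x| ∀x<0 ⇒ interval (−∞,0).

interval (−∞, 0).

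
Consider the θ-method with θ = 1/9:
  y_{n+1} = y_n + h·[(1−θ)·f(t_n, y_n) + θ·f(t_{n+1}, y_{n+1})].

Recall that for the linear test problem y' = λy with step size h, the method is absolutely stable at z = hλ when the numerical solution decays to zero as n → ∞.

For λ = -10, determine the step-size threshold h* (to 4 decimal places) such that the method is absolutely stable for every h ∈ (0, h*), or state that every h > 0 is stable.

(-2.5714,0); λ=-10 ⇒ h* = (18/7)/10 = 0.2571.

Test eqn y'=λy, z=hλ:
  y_{n+1} = y_n + z·[8/9·y_n + 1/9·y_{n+1}] ⇒ (1 − 1/9z)y_{n+1} = (1 + 8/9z)y_n
  ⇒ R(z) = (1 + 8/9z)/(1 − 1/9z).

Find x<0 with |R(x)|<1.
x=-1.76: |R|=0.4721
R=−1: 1+8/9x = −1+1/9x ⇒ -7/9x=2 ⇒ x=2/(-7/9)=-2.5714
Confirm numerically:
  x=-2.242: |R|=0.79488 <1
  x=-1.867: |R|=0.54624 <1
  x=-1.732: |R|=0.45248 <1
  x=-3.097: |R|=1.30412 >1
  x=-2.724: |R|=1.09110 >1
Interval (-2.5714, 0).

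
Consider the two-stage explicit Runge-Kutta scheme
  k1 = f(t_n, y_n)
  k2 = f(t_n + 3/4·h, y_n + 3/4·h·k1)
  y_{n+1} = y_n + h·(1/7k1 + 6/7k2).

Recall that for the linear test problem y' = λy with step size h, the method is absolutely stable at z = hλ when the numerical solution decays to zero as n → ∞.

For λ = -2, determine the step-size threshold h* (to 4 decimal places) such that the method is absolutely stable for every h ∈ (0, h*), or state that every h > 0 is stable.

(-1.5556,0); λ=-2 ⇒ h* = (14/9)/2 = 0.7778.

Set f=λy, z=hλ:
  k1=λy_n ⇒ h·k1=z·y_n;  k2=λ(1+3/4z)y_n ⇒ h·k2=z(1+3/4z)y_n
  y_{n+1}/y_n = 1 + 1/7z + 6/7z(1+3/4z) = 1 + z + 9/14z²
  R(z) = 1 + z + 9/14z².

Find x<0 with |R(x)|<1.
x=-1.63: |R|=1.0780
R=1: x+9/14x²=0 ⇒ x=−14/9=-1.5556; min R=1−1/(4·9/14)=0.6111>−1
Confirm numerically:
  x=-1.286: |R|=0.77715 <1
  x=-1.215: |R|=0.73400 <1
  x=-1.188: |R|=0.71929 <1
  x=-2.153: |R|=1.82691 >1
  x=-1.747: |R|=1.21501 >1
So |R|<1 on (-1.5556, 0).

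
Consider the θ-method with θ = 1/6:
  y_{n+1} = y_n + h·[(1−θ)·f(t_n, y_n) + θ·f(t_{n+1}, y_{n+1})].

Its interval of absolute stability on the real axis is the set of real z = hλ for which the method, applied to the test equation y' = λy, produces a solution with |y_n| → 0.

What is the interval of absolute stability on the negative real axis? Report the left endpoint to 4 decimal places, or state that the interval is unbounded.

z∈(-3.0000,0).

Test eqn y'=λy, z=hλ:
  y_{n+1} = y_n + z·[5/6·y_n + 1/6·y_{n+1}] ⇒ (1 − 1/6z)y_{n+1} = (1 + 5/6z)y_n
  so R(z) = (1 + 5/6z)/(1 − 1/6z).

Need |R(x)|<1, x<0.
x=-1.25: |R|=0.0345
R=−1: 1+5/6x = −1+1/6x ⇒ -2/3x=2 ⇒ x=2/(-2/3)=-3.0000
Confirm numerically:
  x=-2.840: |R|=0.92760 <1
  x=-2.487: |R|=0.75822 <1
  x=-2.336: |R|=0.68138 <1
  x=-3.598: |R|=1.24922 >1
  x=-3.345: |R|=1.14767 >1
  x=-3.153: |R|=1.06686 >1
So |R|<1 on (-3.0000, 0).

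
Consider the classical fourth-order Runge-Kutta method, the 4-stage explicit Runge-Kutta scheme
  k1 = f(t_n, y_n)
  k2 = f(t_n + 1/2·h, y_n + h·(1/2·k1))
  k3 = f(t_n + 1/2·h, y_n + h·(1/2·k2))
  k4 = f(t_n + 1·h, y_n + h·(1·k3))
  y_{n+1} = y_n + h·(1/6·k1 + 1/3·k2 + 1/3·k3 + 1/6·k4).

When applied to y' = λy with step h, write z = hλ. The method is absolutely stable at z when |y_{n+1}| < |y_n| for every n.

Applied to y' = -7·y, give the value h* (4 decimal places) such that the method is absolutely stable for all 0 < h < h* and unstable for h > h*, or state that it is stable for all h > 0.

With y'=λy (z=hλ):
  order 4, 4-stage ⇒ R(z)=1+z+z^2/2+z^3/6+z^4/24
  (e.g. R(-0.77)=0.46501, |R|=0.46501)

Need |R(x)|<1, x<0.
x=-0.77: |R|=0.4650
|R(-3.01)|=1.3951 |R(-2.25)|=0.4507 |R(-1.2)|=0.3184
Bisect:
  x_lo=-3.3168 |R|=2.1452  x_hi=-0.2666 |R|=0.7660
  mid=-1.79171 |R|=0.28417 →hi
  mid=-2.55428 |R|=0.70402 →hi
  mid=-2.93556 |R|=1.25122 →lo
  mid=-2.74492 |R|=0.94081 →hi
  mid=-2.84024 |R|=1.08605 →lo
  mid=-2.79258 |R|=1.01104 →lo
  mid=-2.76875 |R|=0.97534 →hi
  mid=-2.78066 |R|=0.99304 →hi
  mid=-2.78662 |R|=1.00200 →lo
  mid=-2.78364 |R|=0.99751 →hi
  ...
  [-2.78532,-2.78513] ⇒ x*=-2.7853
Stable set (-2.7853, 0).

(-2.7853,0); λ=-7 ⇒ h* = 0.3979.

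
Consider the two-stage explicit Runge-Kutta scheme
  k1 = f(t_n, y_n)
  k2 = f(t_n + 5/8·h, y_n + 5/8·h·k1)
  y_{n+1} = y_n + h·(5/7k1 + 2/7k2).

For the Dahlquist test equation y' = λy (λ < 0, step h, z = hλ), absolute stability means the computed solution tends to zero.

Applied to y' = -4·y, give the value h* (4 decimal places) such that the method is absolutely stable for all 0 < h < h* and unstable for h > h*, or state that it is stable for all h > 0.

Test eqn y'=λy, z=hλ:
  k1=λy_n ⇒ h·k1=z·y_n;  k2=λ(1+5/8z)y_n ⇒ h·k2=z(1+5/8z)y_n
  y_{n+1}/y_n = 1 + 5/7z + 2/7z(1+5/8z) = 1 + z + 5/28z²
  Hence R(z) = 1 + z + 5/28z².

Solve |R(x)|<1 on ℝ⁻.
x=-1.29: |R|=0.0072
R=1: x+5/28x²=0 ⇒ x=−28/5=-5.6000; min R=1−1/(4·5/28)=-0.4000>−1
Confirm numerically:
  x=-5.538: |R|=0.93869 <1
  x=-4.814: |R|=0.32432 <1
  x=-4.110: |R|=0.09355 <1
  x=-2.938: |R|=0.39660 <1
  x=-5.769: |R|=1.17410 >1
  x=-5.733: |R|=1.13616 >1
So |R|<1 on (-5.6000, 0).

(-5.6000,0); λ=-4 ⇒ h* = (28/5)/4 = 1.4000.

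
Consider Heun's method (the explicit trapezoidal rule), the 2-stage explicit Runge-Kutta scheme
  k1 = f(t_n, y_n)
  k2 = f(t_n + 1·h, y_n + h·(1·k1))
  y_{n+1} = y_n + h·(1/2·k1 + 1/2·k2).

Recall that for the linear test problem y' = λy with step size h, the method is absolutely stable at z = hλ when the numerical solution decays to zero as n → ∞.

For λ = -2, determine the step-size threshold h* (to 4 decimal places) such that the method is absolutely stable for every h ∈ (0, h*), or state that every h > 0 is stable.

With y'=λy (z=hλ):
  order 2, 2-stage ⇒ R(z)=1+z+z^2/2
  (e.g. R(-0.46)=0.64580, |R|=0.64580)

Boundary: |R(x)|=1, x<0.
x=-0.46: |R|=0.6458
|R(-2.09)|=1.0940 |R(-2.01)|=1.0100 |R(-0.68)|=0.5512
Bisect:
  x_lo=-2.6503 |R|=1.8618  x_hi=-0.1737 |R|=0.8414
  mid=-1.41198 |R|=0.58486 →hi
  mid=-2.03115 |R|=1.03163 →lo
  mid=-1.72157 |R|=0.76033 →hi
  mid=-1.87636 |R|=0.88400 →hi
  mid=-1.95375 |R|=0.95482 →hi
  mid=-1.99245 |R|=0.99248 →hi
  mid=-2.01180 |R|=1.01187 →lo
  ...
  [-2.00001,-1.99986] ⇒ x*=-2.0000
Stable set (-2.0000, 0).

(-2.0000,0); λ=-2 ⇒ h* = 1.0000.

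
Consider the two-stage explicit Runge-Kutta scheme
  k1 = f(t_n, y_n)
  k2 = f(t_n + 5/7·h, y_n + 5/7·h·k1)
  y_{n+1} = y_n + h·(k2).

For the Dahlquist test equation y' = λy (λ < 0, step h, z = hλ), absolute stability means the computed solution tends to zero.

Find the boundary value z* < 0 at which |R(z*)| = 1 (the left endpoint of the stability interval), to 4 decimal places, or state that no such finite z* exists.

With y'=λy (z=hλ):
  k1=λy_n ⇒ h·k1=z·y_n;  k2=λ(1+5/7z)y_n ⇒ h·k2=z(1+5/7z)y_n
  y_{n+1}/y_n = 1 + z(1+5/7z) = 1 + z + 5/7z²
  R(z) = 1 + z + 5/7z².

Need |R(x)|<1, x<0.
x=-1.53: |R|=1.1421
R=1: x+5/7x²=0 ⇒ x=−7/5=-1.4000; min R=1−1/(4·5/7)=0.6500>−1
Confirm numerically:
  x=-1.313: |R|=0.91841 <1
  x=-1.043: |R|=0.73403 <1
  x=-0.958: |R|=0.69755 <1
  x=-1.982: |R|=1.82395 >1
  x=-1.762: |R|=1.45560 >1
  x=-1.502: |R|=1.10943 >1
Stable set (-1.4000, 0).

z* = -1.4000.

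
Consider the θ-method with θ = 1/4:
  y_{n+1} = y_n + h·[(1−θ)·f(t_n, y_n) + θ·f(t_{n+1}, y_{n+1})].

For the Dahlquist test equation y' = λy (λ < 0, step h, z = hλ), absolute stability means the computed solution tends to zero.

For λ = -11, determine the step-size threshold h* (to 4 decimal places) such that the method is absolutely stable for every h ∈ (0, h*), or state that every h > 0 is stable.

(-4.0000,0); λ=-11 ⇒ h* = (4)/11 = 0.3636.

With y'=λy (z=hλ):
  y_{n+1} = y_n + z·[3/4·y_n + 1/4·y_{n+1}] ⇒ (1 − 1/4z)y_{n+1} = (1 + 3/4z)y_n
  so R(z) = (1 + 3/4z)/(1 − 1/4z).

Need |R(x)|<1, x<0.
x=-0.34: |R|=0.6866
R=−1: 1+3/4x = −1+1/4x ⇒ -1/2x=2 ⇒ x=2/(-1/2)=-4.0000
Confirm numerically:
  x=-3.046: |R|=0.72921 <1
  x=-2.518: |R|=0.54526 <1
  x=-2.426: |R|=0.51012 <1
  x=-4.461: |R|=1.10897 >1
  x=-4.054: |R|=1.01341 >1
So |R|<1 on (-4.0000, 0).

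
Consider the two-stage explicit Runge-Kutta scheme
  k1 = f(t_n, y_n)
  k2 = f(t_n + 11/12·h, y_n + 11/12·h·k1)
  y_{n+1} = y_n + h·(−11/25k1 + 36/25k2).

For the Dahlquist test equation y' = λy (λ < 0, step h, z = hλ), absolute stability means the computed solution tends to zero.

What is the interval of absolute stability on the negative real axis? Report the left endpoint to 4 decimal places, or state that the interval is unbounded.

(-0.7576, 0).

With y'=λy (z=hλ):
  k1=λy_n ⇒ h·k1=z·y_n;  k2=λ(1+11/12z)y_n ⇒ h·k2=z(1+11/12z)y_n
  y_{n+1}/y_n = 1 − 11/25z + 36/25z(1+11/12z) = 1 + z + 33/25z²
  so R(z) = 1 + z + 33/25z².

Find x<0 with |R(x)|<1.
x=-0.85: |R|=1.1037
R=1: x+33/25x²=0 ⇒ x=−25/33=-0.7576; min R=1−1/(4·33/25)=0.8106>−1
Confirm numerically:
  x=-0.621: |R|=0.88805 <1
  x=-0.528: |R|=0.83999 <1
  x=-0.345: |R|=0.81211 <1
  x=-1.294: |R|=1.91626 >1
  x=-1.108: |R|=1.51252 >1
  x=-0.895: |R|=1.16235 >1
Interval (-0.7576, 0).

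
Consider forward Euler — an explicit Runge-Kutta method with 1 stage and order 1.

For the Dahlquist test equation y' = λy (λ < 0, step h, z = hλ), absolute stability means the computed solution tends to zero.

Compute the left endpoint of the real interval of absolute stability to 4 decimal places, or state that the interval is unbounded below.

left endpoint -2.0000.

Test eqn y'=λy, z=hλ:
  order 1, 1-stage ⇒ R(z)=1+z
  (e.g. R(-1.57)=-0.57000, |R|=0.57000)

Boundary: |R(x)|=1, x<0.
x=-1.57: |R|=0.5700
|R(-1.22)|=0.2200 |R(-1.17)|=0.1700 |R(-0.86)|=0.1400
Bisect:
  x_lo=-2.3685 |R|=1.3685  x_hi=-0.2161 |R|=0.7839
  mid=-1.29230 |R|=0.29230 →hi
  mid=-1.83038 |R|=0.83038 →hi
  mid=-2.09942 |R|=1.09942 →lo
  mid=-1.96490 |R|=0.96490 →hi
  mid=-2.03216 |R|=1.03216 →lo
  mid=-1.99853 |R|=0.99853 →hi
  mid=-2.01535 |R|=1.01535 →lo
  ...
  [-2.00011,-1.99998] ⇒ x*=-2.0000
So |R|<1 on (-2.0000, 0).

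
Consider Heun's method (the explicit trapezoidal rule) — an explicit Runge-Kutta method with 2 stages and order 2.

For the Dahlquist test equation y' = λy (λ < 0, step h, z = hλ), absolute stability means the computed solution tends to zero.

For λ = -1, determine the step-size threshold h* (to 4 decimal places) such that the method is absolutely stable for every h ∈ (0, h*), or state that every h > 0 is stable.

(-2.0000,0); λ=-1 ⇒ h* = 2.0000.

Test eqn y'=λy, z=hλ:
  order 2, 2-stage ⇒ R(z)=1+z+z^2/2
  (e.g. R(-0.62)=0.57220, |R|=0.57220)

Boundary: |R(x)|=1, x<0.
x=-0.62: |R|=0.5722
|R(-2.16)|=1.1728 |R(-1.96)|=0.9608 |R(-1.64)|=0.7048
Bisect:
  x_lo=-2.3173 |R|=1.3676  x_hi=-0.1646 |R|=0.8489
  mid=-1.24095 |R|=0.52903 →hi
  mid=-1.77911 |R|=0.80350 →hi
  mid=-2.04819 |R|=1.04935 →lo
  mid=-1.91365 |R|=0.91737 →hi
  mid=-1.98092 |R|=0.98110 →hi
  mid=-2.01455 |R|=1.01466 →lo
  mid=-1.99773 |R|=0.99774 →hi
  ...
  [-2.00010,-1.99997] ⇒ x*=-2.0000
Stable set (-2.0000, 0).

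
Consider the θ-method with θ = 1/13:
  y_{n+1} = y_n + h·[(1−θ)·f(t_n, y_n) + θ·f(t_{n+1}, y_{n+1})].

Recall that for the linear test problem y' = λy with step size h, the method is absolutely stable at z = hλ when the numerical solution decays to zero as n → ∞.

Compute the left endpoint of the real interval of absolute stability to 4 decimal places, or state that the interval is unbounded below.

On y'=λy, z=hλ:
  y_{n+1} = y_n + z·[12/13·y_n + 1/13·y_{n+1}] ⇒ (1 − 1/13z)y_{n+1} = (1 + 12/13z)y_n
  ⇒ R(z) = (1 + 12/13z)/(1 − 1/13z).

Boundary: |R(x)|=1, x<0.
x=-0.99: |R|=0.0801
R=−1: 1+12/13x = −1+1/13x ⇒ -11/13x=2 ⇒ x=2/(-11/13)=-2.3636
Confirm numerically:
  x=-2.103: |R|=0.81017 <1
  x=-1.637: |R|=0.45392 <1
  x=-1.311: |R|=0.19090 <1
  x=-1.306: |R|=0.18677 <1
  x=-2.550: |R|=1.13183 >1
  x=-2.514: |R|=1.10661 >1
Interval (-2.3636, 0).

left endpoint -2.3636.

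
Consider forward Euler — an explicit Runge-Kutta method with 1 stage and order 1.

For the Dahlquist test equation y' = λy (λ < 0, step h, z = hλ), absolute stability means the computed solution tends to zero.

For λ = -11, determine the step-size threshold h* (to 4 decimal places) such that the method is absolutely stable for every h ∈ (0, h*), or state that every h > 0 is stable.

On y'=λy, z=hλ:
  order 1, 1-stage ⇒ R(z)=1+z
  (e.g. R(-0.81)=0.19000, |R|=0.19000)

Solve |R(x)|<1 on ℝ⁻.
x=-0.81: |R|=0.1900
|R(-1.92)|=0.9200 |R(-1.24)|=0.2400 |R(-0.68)|=0.3200
Bisect:
  x_lo=-2.8301 |R|=1.8301  x_hi=-0.1640 |R|=0.8360
  mid=-1.49706 |R|=0.49706 →hi
  mid=-2.16358 |R|=1.16358 →lo
  mid=-1.83032 |R|=0.83032 →hi
  mid=-1.99695 |R|=0.99695 →hi
  mid=-2.08027 |R|=1.08027 →lo
  mid=-2.03861 |R|=1.03861 →lo
  mid=-2.01778 |R|=1.01778 →lo
  mid=-2.00736 |R|=1.00736 →lo
  mid=-2.00216 |R|=1.00216 →lo
  mid=-1.99955 |R|=0.99955 →hi
  ...
  [-2.00004,-1.99988] ⇒ x*=-2.0000
Interval (-2.0000, 0).

(-2.0000,0); λ=-11 ⇒ h* = 0.1818.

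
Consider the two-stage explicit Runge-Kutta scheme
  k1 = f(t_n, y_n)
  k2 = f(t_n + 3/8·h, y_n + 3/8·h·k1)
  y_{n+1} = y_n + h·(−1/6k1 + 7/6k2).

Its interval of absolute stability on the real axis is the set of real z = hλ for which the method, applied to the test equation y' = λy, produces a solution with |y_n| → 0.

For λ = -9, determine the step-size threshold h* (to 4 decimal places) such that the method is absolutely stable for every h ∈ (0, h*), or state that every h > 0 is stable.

(-2.2857,0); λ=-9 ⇒ h* = (16/7)/9 = 0.2540.

Set f=λy, z=hλ:
  k1=λy_n ⇒ h·k1=z·y_n;  k2=λ(1+3/8z)y_n ⇒ h·k2=z(1+3/8z)y_n
  y_{n+1}/y_n = 1 − 1/6z + 7/6z(1+3/8z) = 1 + z + 7/16z²
  ⇒ R(z) = 1 + z + 7/16z².

Solve |R(x)|<1 on ℝ⁻.
x=-0.57: |R|=0.5721
R=1: x+7/16x²=0 ⇒ x=−16/7=-2.2857; min R=1−1/(4·7/16)=0.4286>−1
Confirm numerically:
  x=-1.747: |R|=0.58825 <1
  x=-1.667: |R|=0.54876 <1
  x=-1.302: |R|=0.43965 <1
  x=-1.042: |R|=0.43302 <1
  x=-2.786: |R|=1.60979 >1
  x=-2.658: |R|=1.43292 >1
So |R|<1 on (-2.2857, 0).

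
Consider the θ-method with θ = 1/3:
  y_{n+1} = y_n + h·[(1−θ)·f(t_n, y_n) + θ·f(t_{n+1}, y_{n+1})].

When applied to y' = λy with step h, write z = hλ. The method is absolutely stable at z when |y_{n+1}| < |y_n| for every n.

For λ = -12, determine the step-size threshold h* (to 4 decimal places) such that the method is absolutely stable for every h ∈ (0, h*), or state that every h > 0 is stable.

With y'=λy (z=hλ):
  y_{n+1} = y_n + z·[2/3·y_n + 1/3·y_{n+1}] ⇒ (1 − 1/3z)y_{n+1} = (1 + 2/3z)y_n
  R(z) = (1 + 2/3z)/(1 − 1/3z).

Solve |R(x)|<1 on ℝ⁻.
x=-1.15: |R|=0.1687
R=−1: 1+2/3x = −1+1/3x ⇒ -1/3x=2 ⇒ x=2/(-1/3)=-6.0000
Confirm numerically:
  x=-4.359: |R|=0.77701 <1
  x=-3.099: |R|=0.52435 <1
  x=-2.680: |R|=0.41549 <1
  x=-6.484: |R|=1.05103 >1
  x=-6.257: |R|=1.02776 >1
  x=-6.155: |R|=1.01693 >1
Stable set (-6.0000, 0).

(-6.0000,0); λ=-12 ⇒ h* = (6)/12 = 0.5000.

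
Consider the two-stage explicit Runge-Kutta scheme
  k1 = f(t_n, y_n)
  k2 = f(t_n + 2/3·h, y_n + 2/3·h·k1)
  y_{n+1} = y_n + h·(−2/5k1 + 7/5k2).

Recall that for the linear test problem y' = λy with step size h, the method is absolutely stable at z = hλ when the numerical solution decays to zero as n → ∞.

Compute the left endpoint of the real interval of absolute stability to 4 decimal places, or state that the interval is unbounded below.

z* = -1.0714.

Set f=λy, z=hλ:
  k1=λy_n ⇒ h·k1=z·y_n;  k2=λ(1+2/3z)y_n ⇒ h·k2=z(1+2/3z)y_n
  y_{n+1}/y_n = 1 − 2/5z + 7/5z(1+2/3z) = 1 + z + 14/15z²
  Hence R(z) = 1 + z + 14/15z².

Solve |R(x)|<1 on ℝ⁻.
x=-1.5: |R|=1.6000
R=1: x+14/15x²=0 ⇒ x=−15/14=-1.0714; min R=1−1/(4·14/15)=0.7321>−1
Confirm numerically:
  x=-1.048: |R|=0.97708 <1
  x=-0.879: |R|=0.84213 <1
  x=-0.814: |R|=0.80442 <1
  x=-1.400: |R|=1.42933 >1
  x=-1.302: |R|=1.28019 >1
  x=-1.187: |R|=1.12804 >1
So |R|<1 on (-1.0714, 0).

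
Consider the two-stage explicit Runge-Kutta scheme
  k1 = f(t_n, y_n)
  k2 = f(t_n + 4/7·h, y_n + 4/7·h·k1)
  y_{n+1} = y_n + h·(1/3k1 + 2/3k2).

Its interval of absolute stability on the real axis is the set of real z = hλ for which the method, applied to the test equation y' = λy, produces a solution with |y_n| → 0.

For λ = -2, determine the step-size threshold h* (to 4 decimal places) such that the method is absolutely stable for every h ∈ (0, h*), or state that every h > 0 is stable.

Test eqn y'=λy, z=hλ:
  k1=λy_n ⇒ h·k1=z·y_n;  k2=λ(1+4/7z)y_n ⇒ h·k2=z(1+4/7z)y_n
  y_{n+1}/y_n = 1 + 1/3z + 2/3z(1+4/7z) = 1 + z + 8/21z²
  R(z) = 1 + z + 8/21z².

Need |R(x)|<1, x<0.
x=-0.33: |R|=0.7115
R=1: x+8/21x²=0 ⇒ x=−21/8=-2.6250; min R=1−1/(4·8/21)=0.3438>−1
Confirm numerically:
  x=-2.329: |R|=0.73738 <1
  x=-1.596: |R|=0.37437 <1
  x=-1.099: |R|=0.36111 <1
  x=-3.043: |R|=1.48456 >1
  x=-2.961: |R|=1.37901 >1
  x=-2.936: |R|=1.34785 >1
So |R|<1 on (-2.6250, 0).

(-2.6250,0); λ=-2 ⇒ h* = (21/8)/2 = 1.3125.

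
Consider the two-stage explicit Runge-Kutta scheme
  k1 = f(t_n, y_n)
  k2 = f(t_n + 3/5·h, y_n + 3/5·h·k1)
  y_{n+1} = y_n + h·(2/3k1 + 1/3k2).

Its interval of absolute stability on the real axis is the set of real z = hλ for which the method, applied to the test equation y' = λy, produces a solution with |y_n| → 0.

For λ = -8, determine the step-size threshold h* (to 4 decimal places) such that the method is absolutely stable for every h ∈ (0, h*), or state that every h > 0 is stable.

Set f=λy, z=hλ:
  k1=λy_n ⇒ h·k1=z·y_n;  k2=λ(1+3/5z)y_n ⇒ h·k2=z(1+3/5z)y_n
  y_{n+1}/y_n = 1 + 2/3z + 1/3z(1+3/5z) = 1 + z + 1/5z²
  Hence R(z) = 1 + z + 1/5z².

Need |R(x)|<1, x<0.
x=-0.72: |R|=0.3837
R=1: x+1/5x²=0 ⇒ x=−5=-5.0000; min R=1−1/(4·1/5)=-0.2500>−1
Confirm numerically:
  x=-4.725: |R|=0.74012 <1
  x=-4.313: |R|=0.40739 <1
  x=-2.740: |R|=0.23848 <1
  x=-5.400: |R|=1.43200 >1
  x=-5.050: |R|=1.05050 >1
Stable set (-5.0000, 0).

(-5.0000,0); λ=-8 ⇒ h* = (5)/8 = 0.6250.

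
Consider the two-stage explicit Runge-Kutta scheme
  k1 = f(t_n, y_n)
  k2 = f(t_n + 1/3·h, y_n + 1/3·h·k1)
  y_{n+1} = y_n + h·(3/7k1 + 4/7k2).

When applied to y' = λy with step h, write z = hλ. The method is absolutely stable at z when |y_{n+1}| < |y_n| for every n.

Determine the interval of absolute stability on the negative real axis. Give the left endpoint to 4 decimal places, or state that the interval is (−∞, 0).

On y'=λy, z=hλ:
  k1=λy_n ⇒ h·k1=z·y_n;  k2=λ(1+1/3z)y_n ⇒ h·k2=z(1+1/3z)y_n
  y_{n+1}/y_n = 1 + 3/7z + 4/7z(1+1/3z) = 1 + z + 4/21z²
  R(z) = 1 + z + 4/21z².

Need |R(x)|<1, x<0.
x=-0.97: |R|=0.2092
R=1: x+4/21x²=0 ⇒ x=−21/4=-5.2500; min R=1−1/(4·4/21)=-0.3125>−1
Confirm numerically:
  x=-5.181: |R|=0.93191 <1
  x=-3.721: |R|=0.08370 <1
  x=-3.312: |R|=0.22260 <1
  x=-2.646: |R|=0.31242 <1
  x=-5.788: |R|=1.59313 >1
  x=-5.612: |R|=1.38696 >1
  x=-5.287: |R|=1.03726 >1
So |R|<1 on (-5.2500, 0).

z∈(-5.2500,0).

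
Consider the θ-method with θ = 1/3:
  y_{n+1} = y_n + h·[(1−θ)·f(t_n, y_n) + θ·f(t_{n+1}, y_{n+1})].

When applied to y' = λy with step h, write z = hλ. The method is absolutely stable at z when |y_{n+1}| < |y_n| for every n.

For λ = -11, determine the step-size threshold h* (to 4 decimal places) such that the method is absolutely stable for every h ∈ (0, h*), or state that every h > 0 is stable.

On y'=λy, z=hλ:
  y_{n+1} = y_n + z·[2/3·y_n + 1/3·y_{n+1}] ⇒ (1 − 1/3z)y_{n+1} = (1 + 2/3z)y_n
  so R(z) = (1 + 2/3z)/(1 − 1/3z).

Need |R(x)|<1, x<0.
x=-1: |R|=0.2500
R=−1: 1+2/3x = −1+1/3x ⇒ -1/3x=2 ⇒ x=2/(-1/3)=-6.0000
Confirm numerically:
  x=-4.243: |R|=0.75742 <1
  x=-3.918: |R|=0.69905 <1
  x=-3.116: |R|=0.52845 <1
  x=-2.991: |R|=0.49775 <1
  x=-6.349: |R|=1.03733 >1
  x=-6.261: |R|=1.02818 >1
Stable set (-6.0000, 0).

(-6.0000,0); λ=-11 ⇒ h* = (6)/11 = 0.5455.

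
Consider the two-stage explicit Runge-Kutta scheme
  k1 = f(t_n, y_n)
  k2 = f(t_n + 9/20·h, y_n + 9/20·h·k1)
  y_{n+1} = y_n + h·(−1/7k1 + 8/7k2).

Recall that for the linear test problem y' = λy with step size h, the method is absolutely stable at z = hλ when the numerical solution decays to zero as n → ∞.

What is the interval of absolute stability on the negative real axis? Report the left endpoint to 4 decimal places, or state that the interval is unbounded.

(-1.9444, 0).

On y'=λy, z=hλ:
  k1=λy_n ⇒ h·k1=z·y_n;  k2=λ(1+9/20z)y_n ⇒ h·k2=z(1+9/20z)y_n
  y_{n+1}/y_n = 1 − 1/7z + 8/7z(1+9/20z) = 1 + z + 18/35z²
  R(z) = 1 + z + 18/35z².

Boundary: |R(x)|=1, x<0.
x=-1.14: |R|=0.5284
R=1: x+18/35x²=0 ⇒ x=−35/18=-1.9444; min R=1−1/(4·18/35)=0.5139>−1
Confirm numerically:
  x=-1.802: |R|=0.86799 <1
  x=-1.252: |R|=0.55414 <1
  x=-1.062: |R|=0.51803 <1
  x=-2.144: |R|=1.22004 >1
  x=-1.998: |R|=1.05503 >1
Stable set (-1.9444, 0).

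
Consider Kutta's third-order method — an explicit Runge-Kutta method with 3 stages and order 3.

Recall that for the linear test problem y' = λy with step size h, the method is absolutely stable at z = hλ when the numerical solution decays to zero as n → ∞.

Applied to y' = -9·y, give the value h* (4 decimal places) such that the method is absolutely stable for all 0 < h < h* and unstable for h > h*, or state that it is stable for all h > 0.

(-2.5127,0); λ=-9 ⇒ h* = 0.2792.

With y'=λy (z=hλ):
  order 3, 3-stage ⇒ R(z)=1+z+z^2/2+z^3/6
  (e.g. R(-1.02)=0.32333, |R|=0.32333)

Find x<0 with |R(x)|<1.
x=-1.02: |R|=0.3233
|R(-2.52)|=1.0120 |R(-2.29)|=0.6694 |R(-1.35)|=0.1512
Bisect:
  x_lo=-3.3411 |R|=2.9757  x_hi=-0.3607 |R|=0.6966
  mid=-1.85087 |R|=0.19477 →hi
  mid=-2.59598 |R|=1.14218 →lo
  mid=-2.22342 |R|=0.58357 →hi
  mid=-2.40970 |R|=0.83842 →hi
  mid=-2.50284 |R|=0.98378 →hi
  mid=-2.54941 |R|=1.06130 →lo
  mid=-2.52612 |R|=1.02213 →lo
  mid=-2.51448 |R|=1.00285 →lo
  ...
  [-2.51284,-2.51266] ⇒ x*=-2.5127
Interval (-2.5127, 0).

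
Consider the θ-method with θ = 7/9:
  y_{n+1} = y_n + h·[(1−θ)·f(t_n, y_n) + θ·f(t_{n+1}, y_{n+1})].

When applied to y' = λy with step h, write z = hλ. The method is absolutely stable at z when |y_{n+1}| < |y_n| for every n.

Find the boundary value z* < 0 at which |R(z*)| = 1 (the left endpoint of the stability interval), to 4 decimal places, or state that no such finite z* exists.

interval (−∞, 0).

Set f=λy, z=hλ:
  y_{n+1} = y_n + z·[2/9·y_n + 7/9·y_{n+1}] ⇒ (1 − 7/9z)y_{n+1} = (1 + 2/9z)y_n
  ⇒ R(z) = (1 + 2/9z)/(1 − 7/9z).

Solve |R(x)|<1 on ℝ⁻.
x=-1.43: |R|=0.3230
x=-2: |R|=0.2174
x=-10: |R|=0.1392
x=-100: |R|=0.2694
θ=7/9≥1/2 ⇒ |1+2/9x|<|1−7/9x| ∀x<0 ⇒ stable on all of ℝ⁻.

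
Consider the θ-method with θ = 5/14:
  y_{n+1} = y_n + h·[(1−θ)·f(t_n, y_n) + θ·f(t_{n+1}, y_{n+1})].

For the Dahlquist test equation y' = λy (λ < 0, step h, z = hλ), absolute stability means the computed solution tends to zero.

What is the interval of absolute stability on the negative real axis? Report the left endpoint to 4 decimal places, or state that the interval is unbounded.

With y'=λy (z=hλ):
  y_{n+1} = y_n + z·[9/14·y_n + 5/14·y_{n+1}] ⇒ (1 − 5/14z)y_{n+1} = (1 + 9/14z)y_n
  ⇒ R(z) = (1 + 9/14z)/(1 − 5/14z).

Need |R(x)|<1, x<0.
x=-1.01: |R|=0.2577
R=−1: 1+9/14x = −1+5/14x ⇒ -2/7x=2 ⇒ x=2/(-2/7)=-7.0000
Confirm numerically:
  x=-6.954: |R|=0.99623 <1
  x=-5.572: |R|=0.86355 <1
  x=-4.472: |R|=0.72189 <1
  x=-3.652: |R|=0.58487 <1
  x=-7.483: |R|=1.03758 >1
  x=-7.369: |R|=1.02903 >1
Interval (-7.0000, 0).

(-7.0000, 0).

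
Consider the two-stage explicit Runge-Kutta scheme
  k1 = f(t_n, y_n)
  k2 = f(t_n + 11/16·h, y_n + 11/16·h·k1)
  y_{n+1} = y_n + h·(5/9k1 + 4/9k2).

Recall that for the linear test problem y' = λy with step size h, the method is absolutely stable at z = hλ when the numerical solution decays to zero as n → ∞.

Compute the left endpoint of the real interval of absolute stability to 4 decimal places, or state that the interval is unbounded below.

On y'=λy, z=hλ:
  k1=λy_n ⇒ h·k1=z·y_n;  k2=λ(1+11/16z)y_n ⇒ h·k2=z(1+11/16z)y_n
  y_{n+1}/y_n = 1 + 5/9z + 4/9z(1+11/16z) = 1 + z + 11/36z²
  Hence R(z) = 1 + z + 11/36z².

Boundary: |R(x)|=1, x<0.
x=-1.28: |R|=0.2206
R=1: x+11/36x²=0 ⇒ x=−36/11=-3.2727; min R=1−1/(4·11/36)=0.1818>−1
Confirm numerically:
  x=-3.119: |R|=0.85349 <1
  x=-2.670: |R|=0.50828 <1
  x=-2.419: |R|=0.36898 <1
  x=-3.805: |R|=1.61884 >1
  x=-3.777: |R|=1.58197 >1
Stable set (-3.2727, 0).

left endpoint -3.2727.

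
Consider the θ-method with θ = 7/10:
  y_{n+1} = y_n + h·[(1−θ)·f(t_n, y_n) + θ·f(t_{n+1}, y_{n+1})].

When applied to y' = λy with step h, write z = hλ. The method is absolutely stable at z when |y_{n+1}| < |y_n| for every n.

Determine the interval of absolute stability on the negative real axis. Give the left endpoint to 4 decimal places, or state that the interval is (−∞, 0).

(−∞, 0) — no finite endpoint.

With y'=λy (z=hλ):
  y_{n+1} = y_n + z·[3/10·y_n + 7/10·y_{n+1}] ⇒ (1 − 7/10z)y_{n+1} = (1 + 3/10z)y_n
  ⇒ R(z) = (1 + 3/10z)/(1 − 7/10z).

Need |R(x)|<1, x<0.
x=-1.1: |R|=0.3785
x=-2: |R|=0.1667
x=-10: |R|=0.2500
x=-100: |R|=0.4085
θ=7/10≥1/2 ⇒ |1+3/10x|<|1−7/10x| ∀x<0 ⇒ unbounded interval.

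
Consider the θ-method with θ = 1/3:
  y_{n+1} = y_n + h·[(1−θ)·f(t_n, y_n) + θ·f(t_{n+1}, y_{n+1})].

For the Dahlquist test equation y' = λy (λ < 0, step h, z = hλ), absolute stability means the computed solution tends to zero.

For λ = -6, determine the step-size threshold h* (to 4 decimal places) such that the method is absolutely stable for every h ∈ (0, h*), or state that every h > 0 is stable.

(-6.0000,0); λ=-6 ⇒ h* = (6)/6 = 1.0000.

Test eqn y'=λy, z=hλ:
  y_{n+1} = y_n + z·[2/3·y_n + 1/3·y_{n+1}] ⇒ (1 − 1/3z)y_{n+1} = (1 + 2/3z)y_n
  R(z) = (1 + 2/3z)/(1 − 1/3z).

Boundary: |R(x)|=1, x<0.
x=-1.02: |R|=0.2388
R=−1: 1+2/3x = −1+1/3x ⇒ -1/3x=2 ⇒ x=2/(-1/3)=-6.0000
Confirm numerically:
  x=-4.461: |R|=0.79373 <1
  x=-4.324: |R|=0.77116 <1
  x=-2.629: |R|=0.40114 <1
  x=-6.592: |R|=1.06172 >1
  x=-6.242: |R|=1.02618 >1
  x=-6.192: |R|=1.02089 >1
So |R|<1 on (-6.0000, 0).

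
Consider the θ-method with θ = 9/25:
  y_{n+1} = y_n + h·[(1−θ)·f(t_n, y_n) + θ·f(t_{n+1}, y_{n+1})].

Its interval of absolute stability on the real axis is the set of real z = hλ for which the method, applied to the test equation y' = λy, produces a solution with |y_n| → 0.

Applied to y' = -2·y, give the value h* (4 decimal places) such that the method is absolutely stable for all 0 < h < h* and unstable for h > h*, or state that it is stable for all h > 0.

(-7.1429,0); λ=-2 ⇒ h* = (50/7)/2 = 3.5714.

Test eqn y'=λy, z=hλ:
  y_{n+1} = y_n + z·[16/25·y_n + 9/25·y_{n+1}] ⇒ (1 − 9/25z)y_{n+1} = (1 + 16/25z)y_n
  ⇒ R(z) = (1 + 16/25z)/(1 − 9/25z).

Boundary: |R(x)|=1, x<0.
x=-1.47: |R|=0.0387
R=−1: 1+16/25x = −1+9/25x ⇒ -7/25x=2 ⇒ x=2/(-7/25)=-7.1429
Confirm numerically:
  x=-6.871: |R|=0.97809 <1
  x=-4.572: |R|=0.72794 <1
  x=-4.471: |R|=0.71332 <1
  x=-3.136: |R|=0.47302 <1
  x=-7.606: |R|=1.03469 >1
  x=-7.277: |R|=1.01038 >1
Interval (-7.1429, 0).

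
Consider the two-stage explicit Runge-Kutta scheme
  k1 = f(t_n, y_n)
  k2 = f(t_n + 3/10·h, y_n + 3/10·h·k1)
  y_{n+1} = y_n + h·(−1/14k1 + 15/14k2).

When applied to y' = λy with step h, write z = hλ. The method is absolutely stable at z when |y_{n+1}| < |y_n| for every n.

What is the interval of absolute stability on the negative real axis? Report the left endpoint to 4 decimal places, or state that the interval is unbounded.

z∈(-3.1111,0).

Test eqn y'=λy, z=hλ:
  k1=λy_n ⇒ h·k1=z·y_n;  k2=λ(1+3/10z)y_n ⇒ h·k2=z(1+3/10z)y_n
  y_{n+1}/y_n = 1 − 1/14z + 15/14z(1+3/10z) = 1 + z + 9/28z²
  ⇒ R(z) = 1 + z + 9/28z².

Need |R(x)|<1, x<0.
x=-1.16: |R|=0.2725
R=1: x+9/28x²=0 ⇒ x=−28/9=-3.1111; min R=1−1/(4·9/28)=0.2222>−1
Confirm numerically:
  x=-1.731: |R|=0.23212 <1
  x=-1.407: |R|=0.22932 <1
  x=-1.336: |R|=0.23772 <1
  x=-3.638: |R|=1.61612 >1
  x=-3.581: |R|=1.54086 >1
  x=-3.475: |R|=1.40645 >1
Stable set (-3.1111, 0).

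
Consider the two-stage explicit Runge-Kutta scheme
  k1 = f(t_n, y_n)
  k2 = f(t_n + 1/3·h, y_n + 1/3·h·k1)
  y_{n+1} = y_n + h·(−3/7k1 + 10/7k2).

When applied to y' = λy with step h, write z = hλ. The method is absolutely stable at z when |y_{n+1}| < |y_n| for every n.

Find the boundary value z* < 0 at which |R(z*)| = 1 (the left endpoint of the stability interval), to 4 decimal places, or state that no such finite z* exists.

z* = -2.1000.

Test eqn y'=λy, z=hλ:
  k1=λy_n ⇒ h·k1=z·y_n;  k2=λ(1+1/3z)y_n ⇒ h·k2=z(1+1/3z)y_n
  y_{n+1}/y_n = 1 − 3/7z + 10/7z(1+1/3z) = 1 + z + 10/21z²
  so R(z) = 1 + z + 10/21z².

Find x<0 with |R(x)|<1.
x=-0.79: |R|=0.5072
R=1: x+10/21x²=0 ⇒ x=−21/10=-2.1000; min R=1−1/(4·10/21)=0.4750>−1
Confirm numerically:
  x=-2.015: |R|=0.91844 <1
  x=-1.736: |R|=0.69909 <1
  x=-1.081: |R|=0.47546 <1
  x=-2.634: |R|=1.66979 >1
  x=-2.461: |R|=1.42306 >1
  x=-2.258: |R|=1.16989 >1
Interval (-2.1000, 0).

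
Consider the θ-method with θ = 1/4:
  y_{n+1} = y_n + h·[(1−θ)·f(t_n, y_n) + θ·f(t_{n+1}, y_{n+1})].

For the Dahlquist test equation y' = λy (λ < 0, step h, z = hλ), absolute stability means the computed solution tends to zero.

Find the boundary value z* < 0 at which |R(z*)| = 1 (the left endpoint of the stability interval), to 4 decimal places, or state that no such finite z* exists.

z* = -4.0000.

Set f=λy, z=hλ:
  y_{n+1} = y_n + z·[3/4·y_n + 1/4·y_{n+1}] ⇒ (1 − 1/4z)y_{n+1} = (1 + 3/4z)y_n
  R(z) = (1 + 3/4z)/(1 − 1/4z).

Find x<0 with |R(x)|<1.
x=-0.78: |R|=0.3473
R=−1: 1+3/4x = −1+1/4x ⇒ -1/2x=2 ⇒ x=2/(-1/2)=-4.0000
Confirm numerically:
  x=-3.946: |R|=0.98641 <1
  x=-3.503: |R|=0.86752 <1
  x=-3.160: |R|=0.76536 <1
  x=-2.653: |R|=0.59507 <1
  x=-4.406: |R|=1.09660 >1
  x=-4.273: |R|=1.06600 >1
  x=-4.175: |R|=1.04281 >1
So |R|<1 on (-4.0000, 0).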